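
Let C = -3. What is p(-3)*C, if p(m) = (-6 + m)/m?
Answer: -9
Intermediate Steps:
p(m) = (-6 + m)/m
p(-3)*C = ((-6 - 3)/(-3))*(-3) = -⅓*(-9)*(-3) = 3*(-3) = -9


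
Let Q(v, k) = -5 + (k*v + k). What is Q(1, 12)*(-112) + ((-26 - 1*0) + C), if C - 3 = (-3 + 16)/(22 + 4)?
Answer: -4301/2 ≈ -2150.5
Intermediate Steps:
C = 7/2 (C = 3 + (-3 + 16)/(22 + 4) = 3 + 13/26 = 3 + 13*(1/26) = 3 + ½ = 7/2 ≈ 3.5000)
Q(v, k) = -5 + k + k*v (Q(v, k) = -5 + (k + k*v) = -5 + k + k*v)
Q(1, 12)*(-112) + ((-26 - 1*0) + C) = (-5 + 12 + 12*1)*(-112) + ((-26 - 1*0) + 7/2) = (-5 + 12 + 12)*(-112) + ((-26 + 0) + 7/2) = 19*(-112) + (-26 + 7/2) = -2128 - 45/2 = -4301/2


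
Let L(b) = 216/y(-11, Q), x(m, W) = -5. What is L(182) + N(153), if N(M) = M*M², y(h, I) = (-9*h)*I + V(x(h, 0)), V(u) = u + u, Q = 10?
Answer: 877486419/245 ≈ 3.5816e+6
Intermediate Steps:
V(u) = 2*u
y(h, I) = -10 - 9*I*h (y(h, I) = (-9*h)*I + 2*(-5) = -9*I*h - 10 = -10 - 9*I*h)
N(M) = M³
L(b) = 54/245 (L(b) = 216/(-10 - 9*10*(-11)) = 216/(-10 + 990) = 216/980 = 216*(1/980) = 54/245)
L(182) + N(153) = 54/245 + 153³ = 54/245 + 3581577 = 877486419/245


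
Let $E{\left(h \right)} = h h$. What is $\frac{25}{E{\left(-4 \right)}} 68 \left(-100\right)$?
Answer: $-10625$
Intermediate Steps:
$E{\left(h \right)} = h^{2}$
$\frac{25}{E{\left(-4 \right)}} 68 \left(-100\right) = \frac{25}{\left(-4\right)^{2}} \cdot 68 \left(-100\right) = \frac{25}{16} \cdot 68 \left(-100\right) = \frac{425}{4} \left(-100\right) = -10625$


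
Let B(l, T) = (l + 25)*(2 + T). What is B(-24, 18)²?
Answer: 400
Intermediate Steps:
B(l, T) = (2 + T)*(25 + l) (B(l, T) = (25 + l)*(2 + T) = (2 + T)*(25 + l))
B(-24, 18)² = (50 + 2*(-24) + 25*18 + 18*(-24))² = (50 - 48 + 450 - 432)² = 20² = 400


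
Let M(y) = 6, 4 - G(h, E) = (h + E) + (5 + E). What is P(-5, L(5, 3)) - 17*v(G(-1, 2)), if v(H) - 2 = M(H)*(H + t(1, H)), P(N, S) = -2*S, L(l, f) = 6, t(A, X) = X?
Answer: 770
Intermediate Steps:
G(h, E) = -1 - h - 2*E (G(h, E) = 4 - ((h + E) + (5 + E)) = 4 - ((E + h) + (5 + E)) = 4 - (5 + h + 2*E) = 4 + (-5 - h - 2*E) = -1 - h - 2*E)
v(H) = 2 + 12*H (v(H) = 2 + 6*(H + H) = 2 + 6*(2*H) = 2 + 12*H)
P(-5, L(5, 3)) - 17*v(G(-1, 2)) = -2*6 - 17*(2 + 12*(-1 - 1*(-1) - 2*2)) = -12 - 17*(2 + 12*(-1 + 1 - 4)) = -12 - 17*(2 + 12*(-4)) = -12 - 17*(2 - 48) = -12 - 17*(-46) = -12 + 782 = 770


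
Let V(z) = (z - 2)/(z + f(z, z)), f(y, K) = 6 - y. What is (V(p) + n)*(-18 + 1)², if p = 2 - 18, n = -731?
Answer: -212126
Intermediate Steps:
p = -16
V(z) = -⅓ + z/6 (V(z) = (z - 2)/(z + (6 - z)) = (-2 + z)/6 = (-2 + z)*(⅙) = -⅓ + z/6)
(V(p) + n)*(-18 + 1)² = ((-⅓ + (⅙)*(-16)) - 731)*(-18 + 1)² = ((-⅓ - 8/3) - 731)*(-17)² = (-3 - 731)*289 = -734*289 = -212126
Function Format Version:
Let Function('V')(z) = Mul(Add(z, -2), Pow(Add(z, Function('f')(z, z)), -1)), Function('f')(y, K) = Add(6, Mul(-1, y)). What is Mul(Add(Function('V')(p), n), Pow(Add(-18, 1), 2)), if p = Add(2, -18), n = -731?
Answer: -212126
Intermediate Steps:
p = -16
Function('V')(z) = Add(Rational(-1, 3), Mul(Rational(1, 6), z)) (Function('V')(z) = Mul(Add(z, -2), Pow(Add(z, Add(6, Mul(-1, z))), -1)) = Mul(Add(-2, z), Pow(6, -1)) = Mul(Add(-2, z), Rational(1, 6)) = Add(Rational(-1, 3), Mul(Rational(1, 6), z)))
Mul(Add(Function('V')(p), n), Pow(Add(-18, 1), 2)) = Mul(Add(Add(Rational(-1, 3), Mul(Rational(1, 6), -16)), -731), Pow(Add(-18, 1), 2)) = Mul(Add(Add(Rational(-1, 3), Rational(-8, 3)), -731), Pow(-17, 2)) = Mul(Add(-3, -731), 289) = Mul(-734, 289) = -212126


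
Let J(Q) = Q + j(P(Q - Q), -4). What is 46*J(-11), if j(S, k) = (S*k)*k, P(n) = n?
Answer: -506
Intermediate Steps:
j(S, k) = S*k**2
J(Q) = Q (J(Q) = Q + (Q - Q)*(-4)**2 = Q + 0*16 = Q + 0 = Q)
46*J(-11) = 46*(-11) = -506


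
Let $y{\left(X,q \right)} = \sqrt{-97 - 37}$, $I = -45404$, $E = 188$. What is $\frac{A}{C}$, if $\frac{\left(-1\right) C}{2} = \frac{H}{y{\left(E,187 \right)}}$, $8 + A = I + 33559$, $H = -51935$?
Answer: $- \frac{11853 i \sqrt{134}}{103870} \approx - 1.321 i$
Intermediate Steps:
$y{\left(X,q \right)} = i \sqrt{134}$ ($y{\left(X,q \right)} = \sqrt{-134} = i \sqrt{134}$)
$A = -11853$ ($A = -8 + \left(-45404 + 33559\right) = -8 - 11845 = -11853$)
$C = - \frac{51935 i \sqrt{134}}{67}$ ($C = - 2 \left(- \frac{51935}{i \sqrt{134}}\right) = - 2 \left(- 51935 \left(- \frac{i \sqrt{134}}{134}\right)\right) = - 2 \frac{51935 i \sqrt{134}}{134} = - \frac{51935 i \sqrt{134}}{67} \approx - 8973.0 i$)
$\frac{A}{C} = - \frac{11853}{\left(- \frac{51935}{67}\right) i \sqrt{134}} = - 11853 \frac{i \sqrt{134}}{103870} = - \frac{11853 i \sqrt{134}}{103870}$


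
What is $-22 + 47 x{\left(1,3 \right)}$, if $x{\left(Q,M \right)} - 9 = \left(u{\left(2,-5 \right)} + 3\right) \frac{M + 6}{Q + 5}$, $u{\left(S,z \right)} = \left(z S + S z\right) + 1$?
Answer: $-727$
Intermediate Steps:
$u{\left(S,z \right)} = 1 + 2 S z$ ($u{\left(S,z \right)} = \left(S z + S z\right) + 1 = 2 S z + 1 = 1 + 2 S z$)
$x{\left(Q,M \right)} = 9 - \frac{16 \left(6 + M\right)}{5 + Q}$ ($x{\left(Q,M \right)} = 9 + \left(\left(1 + 2 \cdot 2 \left(-5\right)\right) + 3\right) \frac{M + 6}{Q + 5} = 9 + \left(\left(1 - 20\right) + 3\right) \frac{6 + M}{5 + Q} = 9 + \left(-19 + 3\right) \frac{6 + M}{5 + Q} = 9 - 16 \frac{6 + M}{5 + Q} = 9 - \frac{16 \left(6 + M\right)}{5 + Q}$)
$-22 + 47 x{\left(1,3 \right)} = -22 + 47 \frac{-51 - 48 + 9 \cdot 1}{5 + 1} = -22 + 47 \frac{-51 - 48 + 9}{6} = -22 + 47 \cdot \frac{1}{6} \left(-90\right) = -22 + 47 \left(-15\right) = -22 - 705 = -727$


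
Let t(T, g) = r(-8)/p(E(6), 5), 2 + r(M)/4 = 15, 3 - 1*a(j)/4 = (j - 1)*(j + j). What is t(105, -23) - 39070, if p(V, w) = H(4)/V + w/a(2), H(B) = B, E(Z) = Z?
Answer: -274114/7 ≈ -39159.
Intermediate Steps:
a(j) = 12 - 8*j*(-1 + j) (a(j) = 12 - 4*(j - 1)*(j + j) = 12 - 4*(-1 + j)*2*j = 12 - 8*j*(-1 + j))
r(M) = 52 (r(M) = -8 + 4*15 = -8 + 60 = 52)
p(V, w) = 4/V - w/4 (p(V, w) = 4/V + w/(12 - 8*2² + 8*2) = 4/V + w/(12 - 8*4 + 16) = 4/V + w/(12 - 32 + 16) = 4/V + w/(-4) = 4/V + w*(-¼) = 4/V - w/4)
t(T, g) = -624/7 (t(T, g) = 52/(4/6 - ¼*5) = 52/(4*(⅙) - 5/4) = 52/(⅔ - 5/4) = 52/(-7/12) = 52*(-12/7) = -624/7)
t(105, -23) - 39070 = -624/7 - 39070 = -274114/7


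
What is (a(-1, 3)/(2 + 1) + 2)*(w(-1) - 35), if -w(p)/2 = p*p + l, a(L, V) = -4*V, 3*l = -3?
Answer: 70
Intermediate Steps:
l = -1 (l = (1/3)*(-3) = -1)
w(p) = 2 - 2*p**2 (w(p) = -2*(p*p - 1) = -2*(p**2 - 1) = -2*(-1 + p**2) = 2 - 2*p**2)
(a(-1, 3)/(2 + 1) + 2)*(w(-1) - 35) = ((-4*3)/(2 + 1) + 2)*((2 - 2*(-1)**2) - 35) = (-12/3 + 2)*((2 - 2*1) - 35) = ((1/3)*(-12) + 2)*((2 - 2) - 35) = (-4 + 2)*(0 - 35) = -2*(-35) = 70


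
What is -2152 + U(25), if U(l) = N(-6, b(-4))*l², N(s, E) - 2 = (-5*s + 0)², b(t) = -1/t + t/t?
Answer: 561598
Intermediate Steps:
b(t) = 1 - 1/t (b(t) = -1/t + 1 = 1 - 1/t)
N(s, E) = 2 + 25*s² (N(s, E) = 2 + (-5*s + 0)² = 2 + (-5*s)² = 2 + 25*s²)
U(l) = 902*l² (U(l) = (2 + 25*(-6)²)*l² = (2 + 25*36)*l² = (2 + 900)*l² = 902*l²)
-2152 + U(25) = -2152 + 902*25² = -2152 + 902*625 = -2152 + 563750 = 561598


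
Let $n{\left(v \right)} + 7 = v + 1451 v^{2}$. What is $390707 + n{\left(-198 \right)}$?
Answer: $57275506$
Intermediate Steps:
$n{\left(v \right)} = -7 + v + 1451 v^{2}$ ($n{\left(v \right)} = -7 + \left(v + 1451 v^{2}\right) = -7 + v + 1451 v^{2}$)
$390707 + n{\left(-198 \right)} = 390707 - \left(205 - 56885004\right) = 390707 - -56884799 = 390707 + 56884799 = 57275506$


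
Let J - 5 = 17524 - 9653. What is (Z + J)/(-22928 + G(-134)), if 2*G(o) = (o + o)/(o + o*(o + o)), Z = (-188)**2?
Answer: -11539740/6121777 ≈ -1.8850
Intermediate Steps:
Z = 35344
G(o) = o/(o + 2*o**2) (G(o) = ((o + o)/(o + o*(o + o)))/2 = ((2*o)/(o + o*(2*o)))/2 = ((2*o)/(o + 2*o**2))/2 = (2*o/(o + 2*o**2))/2 = o/(o + 2*o**2))
J = 7876 (J = 5 + (17524 - 9653) = 5 + 7871 = 7876)
(Z + J)/(-22928 + G(-134)) = (35344 + 7876)/(-22928 + 1/(1 + 2*(-134))) = 43220/(-22928 + 1/(1 - 268)) = 43220/(-22928 + 1/(-267)) = 43220/(-22928 - 1/267) = 43220/(-6121777/267) = 43220*(-267/6121777) = -11539740/6121777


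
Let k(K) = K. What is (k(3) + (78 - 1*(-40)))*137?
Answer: 16577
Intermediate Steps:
(k(3) + (78 - 1*(-40)))*137 = (3 + (78 - 1*(-40)))*137 = (3 + (78 + 40))*137 = (3 + 118)*137 = 121*137 = 16577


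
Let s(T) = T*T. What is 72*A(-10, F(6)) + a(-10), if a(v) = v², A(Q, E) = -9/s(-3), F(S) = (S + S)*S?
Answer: 28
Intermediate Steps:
s(T) = T²
F(S) = 2*S² (F(S) = (2*S)*S = 2*S²)
A(Q, E) = -1 (A(Q, E) = -9/((-3)²) = -9/9 = -9*⅑ = -1)
72*A(-10, F(6)) + a(-10) = 72*(-1) + (-10)² = -72 + 100 = 28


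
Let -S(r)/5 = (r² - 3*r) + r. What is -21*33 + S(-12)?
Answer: -1533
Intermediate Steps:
S(r) = -5*r² + 10*r (S(r) = -5*((r² - 3*r) + r) = -5*(r² - 2*r) = -5*r² + 10*r)
-21*33 + S(-12) = -21*33 + 5*(-12)*(2 - 1*(-12)) = -693 + 5*(-12)*(2 + 12) = -693 + 5*(-12)*14 = -693 - 840 = -1533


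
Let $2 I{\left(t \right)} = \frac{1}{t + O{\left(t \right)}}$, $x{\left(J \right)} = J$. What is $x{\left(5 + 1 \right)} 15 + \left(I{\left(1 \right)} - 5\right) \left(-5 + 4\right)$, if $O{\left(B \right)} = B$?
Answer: $\frac{379}{4} \approx 94.75$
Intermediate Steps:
$I{\left(t \right)} = \frac{1}{4 t}$ ($I{\left(t \right)} = \frac{1}{2 \left(t + t\right)} = \frac{1}{2 \cdot 2 t} = \frac{\frac{1}{2} \frac{1}{t}}{2} = \frac{1}{4 t}$)
$x{\left(5 + 1 \right)} 15 + \left(I{\left(1 \right)} - 5\right) \left(-5 + 4\right) = \left(5 + 1\right) 15 + \left(\frac{1}{4 \cdot 1} - 5\right) \left(-5 + 4\right) = 6 \cdot 15 + \left(\frac{1}{4} \cdot 1 - 5\right) \left(-1\right) = 90 + \left(\frac{1}{4} - 5\right) \left(-1\right) = 90 - - \frac{19}{4} = 90 + \frac{19}{4} = \frac{379}{4}$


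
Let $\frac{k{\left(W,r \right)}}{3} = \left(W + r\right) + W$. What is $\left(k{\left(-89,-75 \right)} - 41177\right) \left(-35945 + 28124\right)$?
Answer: $327981456$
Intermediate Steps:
$k{\left(W,r \right)} = 3 r + 6 W$ ($k{\left(W,r \right)} = 3 \left(\left(W + r\right) + W\right) = 3 \left(r + 2 W\right) = 3 r + 6 W$)
$\left(k{\left(-89,-75 \right)} - 41177\right) \left(-35945 + 28124\right) = \left(\left(3 \left(-75\right) + 6 \left(-89\right)\right) - 41177\right) \left(-35945 + 28124\right) = \left(\left(-225 - 534\right) - 41177\right) \left(-7821\right) = \left(-759 - 41177\right) \left(-7821\right) = \left(-41936\right) \left(-7821\right) = 327981456$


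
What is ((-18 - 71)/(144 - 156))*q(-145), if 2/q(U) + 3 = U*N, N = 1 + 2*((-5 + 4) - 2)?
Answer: 89/4332 ≈ 0.020545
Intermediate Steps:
N = -5 (N = 1 + 2*(-1 - 2) = 1 + 2*(-3) = 1 - 6 = -5)
q(U) = 2/(-3 - 5*U) (q(U) = 2/(-3 + U*(-5)) = 2/(-3 - 5*U))
((-18 - 71)/(144 - 156))*q(-145) = ((-18 - 71)/(144 - 156))*(-2/(3 + 5*(-145))) = (-89/(-12))*(-2/(3 - 725)) = (-89*(-1/12))*(-2/(-722)) = 89*(-2*(-1/722))/12 = (89/12)*(1/361) = 89/4332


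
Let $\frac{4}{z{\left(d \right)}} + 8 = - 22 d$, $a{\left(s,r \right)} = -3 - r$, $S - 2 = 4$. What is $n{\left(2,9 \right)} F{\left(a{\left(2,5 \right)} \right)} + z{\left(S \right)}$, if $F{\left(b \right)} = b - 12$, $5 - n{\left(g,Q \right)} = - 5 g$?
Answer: $- \frac{10501}{35} \approx -300.03$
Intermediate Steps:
$S = 6$ ($S = 2 + 4 = 6$)
$n{\left(g,Q \right)} = 5 + 5 g$ ($n{\left(g,Q \right)} = 5 - - 5 g = 5 + 5 g$)
$F{\left(b \right)} = -12 + b$ ($F{\left(b \right)} = b - 12 = -12 + b$)
$z{\left(d \right)} = \frac{4}{-8 - 22 d}$
$n{\left(2,9 \right)} F{\left(a{\left(2,5 \right)} \right)} + z{\left(S \right)} = \left(5 + 5 \cdot 2\right) \left(-12 - 8\right) - \frac{2}{4 + 11 \cdot 6} = \left(5 + 10\right) \left(-12 - 8\right) - \frac{2}{4 + 66} = 15 \left(-12 - 8\right) - \frac{2}{70} = 15 \left(-20\right) - \frac{1}{35} = -300 - \frac{1}{35} = - \frac{10501}{35}$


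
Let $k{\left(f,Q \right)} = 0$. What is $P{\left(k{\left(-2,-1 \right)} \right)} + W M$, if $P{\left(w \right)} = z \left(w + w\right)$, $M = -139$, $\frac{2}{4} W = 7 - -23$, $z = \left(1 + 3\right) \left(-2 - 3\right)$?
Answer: $-8340$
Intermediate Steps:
$z = -20$ ($z = 4 \left(-5\right) = -20$)
$W = 60$ ($W = 2 \left(7 - -23\right) = 2 \left(7 + 23\right) = 2 \cdot 30 = 60$)
$P{\left(w \right)} = - 40 w$ ($P{\left(w \right)} = - 20 \left(w + w\right) = - 20 \cdot 2 w = - 40 w$)
$P{\left(k{\left(-2,-1 \right)} \right)} + W M = \left(-40\right) 0 + 60 \left(-139\right) = 0 - 8340 = -8340$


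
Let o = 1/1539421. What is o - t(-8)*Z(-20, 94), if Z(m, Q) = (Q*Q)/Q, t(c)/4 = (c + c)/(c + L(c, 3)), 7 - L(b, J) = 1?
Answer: -4630578367/1539421 ≈ -3008.0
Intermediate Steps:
L(b, J) = 6 (L(b, J) = 7 - 1*1 = 7 - 1 = 6)
t(c) = 8*c/(6 + c) (t(c) = 4*((c + c)/(c + 6)) = 4*((2*c)/(6 + c)) = 4*(2*c/(6 + c)) = 8*c/(6 + c))
Z(m, Q) = Q (Z(m, Q) = Q²/Q = Q)
o = 1/1539421 ≈ 6.4959e-7
o - t(-8)*Z(-20, 94) = 1/1539421 - 8*(-8)/(6 - 8)*94 = 1/1539421 - 8*(-8)/(-2)*94 = 1/1539421 - 8*(-8)*(-½)*94 = 1/1539421 - 32*94 = 1/1539421 - 1*3008 = 1/1539421 - 3008 = -4630578367/1539421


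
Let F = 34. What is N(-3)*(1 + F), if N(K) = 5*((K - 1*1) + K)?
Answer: -1225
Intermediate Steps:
N(K) = -5 + 10*K (N(K) = 5*((K - 1) + K) = 5*((-1 + K) + K) = 5*(-1 + 2*K) = -5 + 10*K)
N(-3)*(1 + F) = (-5 + 10*(-3))*(1 + 34) = (-5 - 30)*35 = -35*35 = -1225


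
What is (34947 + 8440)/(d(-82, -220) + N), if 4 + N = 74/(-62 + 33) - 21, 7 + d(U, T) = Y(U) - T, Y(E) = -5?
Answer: 1258223/5233 ≈ 240.44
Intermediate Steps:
d(U, T) = -12 - T (d(U, T) = -7 + (-5 - T) = -12 - T)
N = -799/29 (N = -4 + (74/(-62 + 33) - 21) = -4 + (74/(-29) - 21) = -4 + (-1/29*74 - 21) = -4 + (-74/29 - 21) = -4 - 683/29 = -799/29 ≈ -27.552)
(34947 + 8440)/(d(-82, -220) + N) = (34947 + 8440)/((-12 - 1*(-220)) - 799/29) = 43387/((-12 + 220) - 799/29) = 43387/(208 - 799/29) = 43387/(5233/29) = 43387*(29/5233) = 1258223/5233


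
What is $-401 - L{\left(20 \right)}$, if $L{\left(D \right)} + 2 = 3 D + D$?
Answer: $-479$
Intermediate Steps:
$L{\left(D \right)} = -2 + 4 D$ ($L{\left(D \right)} = -2 + \left(3 D + D\right) = -2 + 4 D$)
$-401 - L{\left(20 \right)} = -401 - \left(-2 + 4 \cdot 20\right) = -401 - \left(-2 + 80\right) = -401 - 78 = -479$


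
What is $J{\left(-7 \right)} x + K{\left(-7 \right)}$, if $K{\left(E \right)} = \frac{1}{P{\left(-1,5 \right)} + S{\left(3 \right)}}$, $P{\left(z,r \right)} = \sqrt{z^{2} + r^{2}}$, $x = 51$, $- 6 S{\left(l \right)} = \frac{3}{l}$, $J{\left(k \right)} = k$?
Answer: $- \frac{333789}{935} + \frac{36 \sqrt{26}}{935} \approx -356.8$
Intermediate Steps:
$S{\left(l \right)} = - \frac{1}{2 l}$ ($S{\left(l \right)} = - \frac{3 \frac{1}{l}}{6} = - \frac{1}{2 l}$)
$P{\left(z,r \right)} = \sqrt{r^{2} + z^{2}}$
$K{\left(E \right)} = \frac{1}{- \frac{1}{6} + \sqrt{26}}$ ($K{\left(E \right)} = \frac{1}{\sqrt{5^{2} + \left(-1\right)^{2}} - \frac{1}{2 \cdot 3}} = \frac{1}{\sqrt{25 + 1} - \frac{1}{6}} = \frac{1}{\sqrt{26} - \frac{1}{6}} = \frac{1}{- \frac{1}{6} + \sqrt{26}}$)
$J{\left(-7 \right)} x + K{\left(-7 \right)} = \left(-7\right) 51 + \left(\frac{6}{935} + \frac{36 \sqrt{26}}{935}\right) = -357 + \left(\frac{6}{935} + \frac{36 \sqrt{26}}{935}\right) = - \frac{333789}{935} + \frac{36 \sqrt{26}}{935}$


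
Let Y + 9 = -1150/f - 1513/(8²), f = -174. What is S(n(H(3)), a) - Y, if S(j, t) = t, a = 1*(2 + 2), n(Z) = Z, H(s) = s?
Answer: 167215/5568 ≈ 30.031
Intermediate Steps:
a = 4 (a = 1*4 = 4)
Y = -144943/5568 (Y = -9 + (-1150/(-174) - 1513/(8²)) = -9 + (-1150*(-1/174) - 1513/64) = -9 + (575/87 - 1513*1/64) = -9 + (575/87 - 1513/64) = -9 - 94831/5568 = -144943/5568 ≈ -26.031)
S(n(H(3)), a) - Y = 4 - 1*(-144943/5568) = 4 + 144943/5568 = 167215/5568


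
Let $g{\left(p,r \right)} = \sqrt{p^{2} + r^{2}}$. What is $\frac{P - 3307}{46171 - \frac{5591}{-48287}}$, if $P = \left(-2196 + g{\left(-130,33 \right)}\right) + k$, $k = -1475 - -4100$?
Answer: $- \frac{69484993}{1114732334} + \frac{48287 \sqrt{17989}}{2229464668} \approx -0.059428$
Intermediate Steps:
$k = 2625$ ($k = -1475 + 4100 = 2625$)
$P = 429 + \sqrt{17989}$ ($P = \left(-2196 + \sqrt{\left(-130\right)^{2} + 33^{2}}\right) + 2625 = \left(-2196 + \sqrt{16900 + 1089}\right) + 2625 = \left(-2196 + \sqrt{17989}\right) + 2625 = 429 + \sqrt{17989} \approx 563.12$)
$\frac{P - 3307}{46171 - \frac{5591}{-48287}} = \frac{\left(429 + \sqrt{17989}\right) - 3307}{46171 - \frac{5591}{-48287}} = \frac{-2878 + \sqrt{17989}}{46171 - - \frac{5591}{48287}} = \frac{-2878 + \sqrt{17989}}{46171 + \frac{5591}{48287}} = \frac{-2878 + \sqrt{17989}}{\frac{2229464668}{48287}} = \left(-2878 + \sqrt{17989}\right) \frac{48287}{2229464668} = - \frac{69484993}{1114732334} + \frac{48287 \sqrt{17989}}{2229464668}$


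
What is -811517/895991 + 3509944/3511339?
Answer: 9527965911/101488004579 ≈ 0.093883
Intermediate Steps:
-811517/895991 + 3509944/3511339 = -811517*1/895991 + 3509944*(1/3511339) = -811517/895991 + 113224/113269 = 9527965911/101488004579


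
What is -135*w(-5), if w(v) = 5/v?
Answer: 135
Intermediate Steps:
-135*w(-5) = -675/(-5) = -675*(-1)/5 = -135*(-1) = 135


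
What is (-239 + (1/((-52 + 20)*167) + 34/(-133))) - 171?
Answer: -291590149/710752 ≈ -410.26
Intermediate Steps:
(-239 + (1/((-52 + 20)*167) + 34/(-133))) - 171 = (-239 + ((1/167)/(-32) + 34*(-1/133))) - 171 = (-239 + (-1/32*1/167 - 34/133)) - 171 = (-239 + (-1/5344 - 34/133)) - 171 = (-239 - 181829/710752) - 171 = -170051557/710752 - 171 = -291590149/710752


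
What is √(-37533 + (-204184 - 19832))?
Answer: 9*I*√3229 ≈ 511.42*I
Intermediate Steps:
√(-37533 + (-204184 - 19832)) = √(-37533 - 224016) = √(-261549) = 9*I*√3229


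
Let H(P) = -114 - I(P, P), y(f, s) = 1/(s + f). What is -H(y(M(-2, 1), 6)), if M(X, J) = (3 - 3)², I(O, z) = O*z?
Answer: 4105/36 ≈ 114.03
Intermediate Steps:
M(X, J) = 0 (M(X, J) = 0² = 0)
y(f, s) = 1/(f + s)
H(P) = -114 - P² (H(P) = -114 - P*P = -114 - P²)
-H(y(M(-2, 1), 6)) = -(-114 - (1/(0 + 6))²) = -(-114 - (1/6)²) = -(-114 - (⅙)²) = -(-114 - 1*1/36) = -(-114 - 1/36) = -1*(-4105/36) = 4105/36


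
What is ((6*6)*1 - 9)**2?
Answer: 729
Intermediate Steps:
((6*6)*1 - 9)**2 = (36*1 - 9)**2 = (36 - 9)**2 = 27**2 = 729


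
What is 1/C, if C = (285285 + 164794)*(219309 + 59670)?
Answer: 1/125562589341 ≈ 7.9642e-12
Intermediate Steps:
C = 125562589341 (C = 450079*278979 = 125562589341)
1/C = 1/125562589341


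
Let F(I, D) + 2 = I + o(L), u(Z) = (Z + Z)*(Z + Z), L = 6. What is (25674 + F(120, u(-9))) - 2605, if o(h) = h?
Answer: 23193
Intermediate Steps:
u(Z) = 4*Z² (u(Z) = (2*Z)*(2*Z) = 4*Z²)
F(I, D) = 4 + I (F(I, D) = -2 + (I + 6) = -2 + (6 + I) = 4 + I)
(25674 + F(120, u(-9))) - 2605 = (25674 + (4 + 120)) - 2605 = (25674 + 124) - 2605 = 25798 - 2605 = 23193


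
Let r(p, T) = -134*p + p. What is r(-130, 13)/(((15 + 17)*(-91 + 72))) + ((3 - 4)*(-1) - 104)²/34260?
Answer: -3854639/137040 ≈ -28.128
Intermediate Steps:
r(p, T) = -133*p
r(-130, 13)/(((15 + 17)*(-91 + 72))) + ((3 - 4)*(-1) - 104)²/34260 = (-133*(-130))/(((15 + 17)*(-91 + 72))) + ((3 - 4)*(-1) - 104)²/34260 = 17290/((32*(-19))) + (-1*(-1) - 104)²*(1/34260) = 17290/(-608) + (1 - 104)²*(1/34260) = 17290*(-1/608) + (-103)²*(1/34260) = -455/16 + 10609*(1/34260) = -455/16 + 10609/34260 = -3854639/137040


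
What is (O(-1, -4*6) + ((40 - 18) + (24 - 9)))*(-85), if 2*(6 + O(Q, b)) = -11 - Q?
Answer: -2210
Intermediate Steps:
O(Q, b) = -23/2 - Q/2 (O(Q, b) = -6 + (-11 - Q)/2 = -6 + (-11/2 - Q/2) = -23/2 - Q/2)
(O(-1, -4*6) + ((40 - 18) + (24 - 9)))*(-85) = ((-23/2 - ½*(-1)) + ((40 - 18) + (24 - 9)))*(-85) = ((-23/2 + ½) + (22 + 15))*(-85) = (-11 + 37)*(-85) = 26*(-85) = -2210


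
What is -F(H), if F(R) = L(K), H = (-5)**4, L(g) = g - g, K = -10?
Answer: 0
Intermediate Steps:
L(g) = 0
H = 625
F(R) = 0
-F(H) = -1*0 = 0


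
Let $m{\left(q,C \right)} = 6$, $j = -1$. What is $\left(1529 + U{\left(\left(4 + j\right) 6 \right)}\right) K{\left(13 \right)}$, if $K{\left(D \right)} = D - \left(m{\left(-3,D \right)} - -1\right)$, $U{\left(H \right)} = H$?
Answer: $9282$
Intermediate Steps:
$K{\left(D \right)} = -7 + D$ ($K{\left(D \right)} = D - \left(6 - -1\right) = D - \left(6 + 1\right) = D - 7 = -7 + D$)
$\left(1529 + U{\left(\left(4 + j\right) 6 \right)}\right) K{\left(13 \right)} = \left(1529 + \left(4 - 1\right) 6\right) \left(-7 + 13\right) = \left(1529 + 3 \cdot 6\right) 6 = \left(1529 + 18\right) 6 = 1547 \cdot 6 = 9282$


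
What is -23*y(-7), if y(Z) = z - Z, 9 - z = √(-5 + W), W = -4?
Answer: -368 + 69*I ≈ -368.0 + 69.0*I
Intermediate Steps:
z = 9 - 3*I (z = 9 - √(-5 - 4) = 9 - √(-9) = 9 - 3*I ≈ 9.0 - 3.0*I)
y(Z) = 9 - Z - 3*I (y(Z) = (9 - 3*I) - Z = 9 - Z - 3*I)
-23*y(-7) = -23*(9 - 1*(-7) - 3*I) = -23*(9 + 7 - 3*I) = -23*(16 - 3*I) = -368 + 69*I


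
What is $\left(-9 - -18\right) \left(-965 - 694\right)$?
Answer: $-14931$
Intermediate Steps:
$\left(-9 - -18\right) \left(-965 - 694\right) = \left(-9 + 18\right) \left(-965 - 694\right) = 9 \left(-1659\right) = -14931$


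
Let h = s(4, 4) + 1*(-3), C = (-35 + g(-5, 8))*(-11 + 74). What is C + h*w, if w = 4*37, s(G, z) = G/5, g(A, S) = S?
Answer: -10133/5 ≈ -2026.6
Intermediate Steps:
C = -1701 (C = (-35 + 8)*(-11 + 74) = -27*63 = -1701)
s(G, z) = G/5 (s(G, z) = G*(⅕) = G/5)
w = 148
h = -11/5 (h = (⅕)*4 + 1*(-3) = ⅘ - 3 = -11/5 ≈ -2.2000)
C + h*w = -1701 - 11/5*148 = -1701 - 1628/5 = -10133/5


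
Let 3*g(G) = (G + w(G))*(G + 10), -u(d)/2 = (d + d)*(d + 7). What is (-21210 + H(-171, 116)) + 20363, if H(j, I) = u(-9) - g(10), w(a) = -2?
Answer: -2917/3 ≈ -972.33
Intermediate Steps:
u(d) = -4*d*(7 + d) (u(d) = -2*(d + d)*(d + 7) = -2*2*d*(7 + d) = -4*d*(7 + d))
g(G) = (-2 + G)*(10 + G)/3 (g(G) = ((G - 2)*(G + 10))/3 = ((-2 + G)*(10 + G))/3 = (-2 + G)*(10 + G)/3)
H(j, I) = -376/3 (H(j, I) = -4*(-9)*(7 - 9) - (-20/3 + (1/3)*10**2 + (8/3)*10) = -4*(-9)*(-2) - (-20/3 + (1/3)*100 + 80/3) = -72 - (-20/3 + 100/3 + 80/3) = -72 - 1*160/3 = -72 - 160/3 = -376/3)
(-21210 + H(-171, 116)) + 20363 = (-21210 - 376/3) + 20363 = -64006/3 + 20363 = -2917/3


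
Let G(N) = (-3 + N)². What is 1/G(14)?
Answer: 1/121 ≈ 0.0082645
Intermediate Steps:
1/G(14) = 1/((-3 + 14)²) = 1/(11²) = 1/121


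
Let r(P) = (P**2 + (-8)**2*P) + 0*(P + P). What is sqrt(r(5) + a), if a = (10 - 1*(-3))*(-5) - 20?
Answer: 2*sqrt(65) ≈ 16.125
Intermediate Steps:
r(P) = P**2 + 64*P (r(P) = (P**2 + 64*P) + 0*(2*P) = (P**2 + 64*P) + 0 = P**2 + 64*P)
a = -85 (a = (10 + 3)*(-5) - 20 = 13*(-5) - 20 = -65 - 20 = -85)
sqrt(r(5) + a) = sqrt(5*(64 + 5) - 85) = sqrt(5*69 - 85) = sqrt(345 - 85) = sqrt(260) = 2*sqrt(65)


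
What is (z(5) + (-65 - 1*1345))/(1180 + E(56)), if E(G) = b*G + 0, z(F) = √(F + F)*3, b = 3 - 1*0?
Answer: -705/674 + 3*√10/1348 ≈ -1.0390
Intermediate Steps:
b = 3 (b = 3 + 0 = 3)
z(F) = 3*√2*√F (z(F) = √(2*F)*3 = (√2*√F)*3 = 3*√2*√F)
E(G) = 3*G (E(G) = 3*G + 0 = 3*G)
(z(5) + (-65 - 1*1345))/(1180 + E(56)) = (3*√2*√5 + (-65 - 1*1345))/(1180 + 3*56) = (3*√10 + (-65 - 1345))/(1180 + 168) = (3*√10 - 1410)/1348 = (-1410 + 3*√10)*(1/1348) = -705/674 + 3*√10/1348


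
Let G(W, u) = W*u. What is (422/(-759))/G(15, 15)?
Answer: -422/170775 ≈ -0.0024711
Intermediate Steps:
(422/(-759))/G(15, 15) = (422/(-759))/((15*15)) = (422*(-1/759))/225 = -422/759*1/225 = -422/170775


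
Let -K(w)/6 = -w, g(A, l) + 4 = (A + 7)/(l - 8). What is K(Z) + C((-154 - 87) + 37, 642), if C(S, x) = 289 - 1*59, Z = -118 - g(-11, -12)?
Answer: -2276/5 ≈ -455.20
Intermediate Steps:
g(A, l) = -4 + (7 + A)/(-8 + l) (g(A, l) = -4 + (A + 7)/(l - 8) = -4 + (7 + A)/(-8 + l))
Z = -571/5 (Z = -118 - (39 - 11 - 4*(-12))/(-8 - 12) = -118 - (39 - 11 + 48)/(-20) = -118 - (-1)*76/20 = -118 - 1*(-19/5) = -118 + 19/5 = -571/5 ≈ -114.20)
C(S, x) = 230 (C(S, x) = 289 - 59 = 230)
K(w) = 6*w (K(w) = -(-6)*w = 6*w)
K(Z) + C((-154 - 87) + 37, 642) = 6*(-571/5) + 230 = -3426/5 + 230 = -2276/5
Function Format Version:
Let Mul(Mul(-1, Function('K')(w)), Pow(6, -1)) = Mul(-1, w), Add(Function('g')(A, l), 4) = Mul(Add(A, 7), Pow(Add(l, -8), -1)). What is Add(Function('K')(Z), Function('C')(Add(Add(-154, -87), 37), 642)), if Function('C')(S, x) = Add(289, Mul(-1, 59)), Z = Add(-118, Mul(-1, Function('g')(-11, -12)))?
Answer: Rational(-2276, 5) ≈ -455.20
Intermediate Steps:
Function('g')(A, l) = Add(-4, Mul(Pow(Add(-8, l), -1), Add(7, A))) (Function('g')(A, l) = Add(-4, Mul(Add(A, 7), Pow(Add(l, -8), -1))) = Add(-4, Mul(Add(7, A), Pow(Add(-8, l), -1))) = Add(-4, Mul(Pow(Add(-8, l), -1), Add(7, A))))
Z = Rational(-571, 5) (Z = Add(-118, Mul(-1, Mul(Pow(Add(-8, -12), -1), Add(39, -11, Mul(-4, -12))))) = Add(-118, Mul(-1, Mul(Pow(-20, -1), Add(39, -11, 48)))) = Add(-118, Mul(-1, Mul(Rational(-1, 20), 76))) = Add(-118, Mul(-1, Rational(-19, 5))) = Add(-118, Rational(19, 5)) = Rational(-571, 5) ≈ -114.20)
Function('C')(S, x) = 230 (Function('C')(S, x) = Add(289, -59) = 230)
Function('K')(w) = Mul(6, w) (Function('K')(w) = Mul(-6, Mul(-1, w)) = Mul(6, w))
Add(Function('K')(Z), Function('C')(Add(Add(-154, -87), 37), 642)) = Add(Mul(6, Rational(-571, 5)), 230) = Add(Rational(-3426, 5), 230) = Rational(-2276, 5)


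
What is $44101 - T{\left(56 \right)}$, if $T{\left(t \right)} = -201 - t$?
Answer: $44358$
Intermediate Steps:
$44101 - T{\left(56 \right)} = 44101 - \left(-201 - 56\right) = 44101 - -257 = 44101 + 257 = 44358$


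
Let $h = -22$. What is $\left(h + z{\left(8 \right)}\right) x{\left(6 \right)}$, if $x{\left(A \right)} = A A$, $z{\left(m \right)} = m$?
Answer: $-504$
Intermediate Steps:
$x{\left(A \right)} = A^{2}$
$\left(h + z{\left(8 \right)}\right) x{\left(6 \right)} = \left(-22 + 8\right) 6^{2} = \left(-14\right) 36 = -504$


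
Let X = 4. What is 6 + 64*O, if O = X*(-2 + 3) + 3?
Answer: 454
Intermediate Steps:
O = 7 (O = 4*(-2 + 3) + 3 = 4*1 + 3 = 4 + 3 = 7)
6 + 64*O = 6 + 64*7 = 6 + 448 = 454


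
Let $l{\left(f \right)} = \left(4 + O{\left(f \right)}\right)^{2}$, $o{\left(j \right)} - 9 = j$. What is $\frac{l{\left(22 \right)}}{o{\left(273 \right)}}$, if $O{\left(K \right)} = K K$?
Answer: $\frac{119072}{141} \approx 844.48$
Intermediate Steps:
$O{\left(K \right)} = K^{2}$
$o{\left(j \right)} = 9 + j$
$l{\left(f \right)} = \left(4 + f^{2}\right)^{2}$
$\frac{l{\left(22 \right)}}{o{\left(273 \right)}} = \frac{\left(4 + 22^{2}\right)^{2}}{9 + 273} = \frac{\left(4 + 484\right)^{2}}{282} = 488^{2} \cdot \frac{1}{282} = 238144 \cdot \frac{1}{282} = \frac{119072}{141}$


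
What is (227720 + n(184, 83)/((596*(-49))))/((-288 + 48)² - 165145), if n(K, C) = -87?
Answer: -48542591/22925140 ≈ -2.1174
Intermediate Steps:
(227720 + n(184, 83)/((596*(-49))))/((-288 + 48)² - 165145) = (227720 - 87/(596*(-49)))/((-288 + 48)² - 165145) = (227720 - 87/(-29204))/((-240)² - 165145) = (227720 - 87*(-1/29204))/(57600 - 165145) = (227720 + 87/29204)/(-107545) = (6650334967/29204)*(-1/107545) = -48542591/22925140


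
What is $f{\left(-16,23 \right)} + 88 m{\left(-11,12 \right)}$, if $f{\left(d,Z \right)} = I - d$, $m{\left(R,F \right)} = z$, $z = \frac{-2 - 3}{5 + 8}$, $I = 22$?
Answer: $\frac{54}{13} \approx 4.1538$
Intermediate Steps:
$z = - \frac{5}{13} \approx -0.38462$
$m{\left(R,F \right)} = - \frac{5}{13}$
$f{\left(d,Z \right)} = 22 - d$
$f{\left(-16,23 \right)} + 88 m{\left(-11,12 \right)} = \left(22 - -16\right) + 88 \left(- \frac{5}{13}\right) = \left(22 + 16\right) - \frac{440}{13} = 38 - \frac{440}{13} = \frac{54}{13}$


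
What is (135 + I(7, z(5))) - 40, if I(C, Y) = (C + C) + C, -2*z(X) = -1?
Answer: 116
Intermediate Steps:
z(X) = ½ (z(X) = -½*(-1) = ½)
I(C, Y) = 3*C (I(C, Y) = 2*C + C = 3*C)
(135 + I(7, z(5))) - 40 = (135 + 3*7) - 40 = (135 + 21) - 40 = 156 - 40 = 116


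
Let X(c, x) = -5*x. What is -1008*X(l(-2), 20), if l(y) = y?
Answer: 100800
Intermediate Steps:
-1008*X(l(-2), 20) = -(-5040)*20 = -1008*(-100) = 100800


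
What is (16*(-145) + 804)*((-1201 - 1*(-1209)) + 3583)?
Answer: -5443956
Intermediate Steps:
(16*(-145) + 804)*((-1201 - 1*(-1209)) + 3583) = (-2320 + 804)*((-1201 + 1209) + 3583) = -1516*(8 + 3583) = -1516*3591 = -5443956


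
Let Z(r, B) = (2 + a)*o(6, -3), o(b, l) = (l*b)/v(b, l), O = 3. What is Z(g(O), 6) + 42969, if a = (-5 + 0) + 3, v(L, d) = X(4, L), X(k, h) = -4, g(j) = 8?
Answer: 42969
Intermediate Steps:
v(L, d) = -4
a = -2 (a = -5 + 3 = -2)
o(b, l) = -b*l/4 (o(b, l) = (l*b)/(-4) = (b*l)*(-1/4) = -b*l/4)
Z(r, B) = 0 (Z(r, B) = (2 - 2)*(-1/4*6*(-3)) = 0*(9/2) = 0)
Z(g(O), 6) + 42969 = 0 + 42969 = 42969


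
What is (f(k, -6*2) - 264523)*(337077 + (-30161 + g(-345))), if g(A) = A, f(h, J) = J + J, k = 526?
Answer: -81102438337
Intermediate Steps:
f(h, J) = 2*J
(f(k, -6*2) - 264523)*(337077 + (-30161 + g(-345))) = (2*(-6*2) - 264523)*(337077 + (-30161 - 345)) = (2*(-12) - 264523)*(337077 - 30506) = (-24 - 264523)*306571 = -264547*306571 = -81102438337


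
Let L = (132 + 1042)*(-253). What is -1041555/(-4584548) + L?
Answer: -1361710574501/4584548 ≈ -2.9702e+5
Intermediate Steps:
L = -297022 (L = 1174*(-253) = -297022)
-1041555/(-4584548) + L = -1041555/(-4584548) - 297022 = -1041555*(-1/4584548) - 297022 = 1041555/4584548 - 297022 = -1361710574501/4584548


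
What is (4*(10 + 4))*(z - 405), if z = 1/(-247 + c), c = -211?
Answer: -5193748/229 ≈ -22680.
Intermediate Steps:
z = -1/458 (z = 1/(-247 - 211) = 1/(-458) = -1/458 ≈ -0.0021834)
(4*(10 + 4))*(z - 405) = (4*(10 + 4))*(-1/458 - 405) = (4*14)*(-185491/458) = 56*(-185491/458) = -5193748/229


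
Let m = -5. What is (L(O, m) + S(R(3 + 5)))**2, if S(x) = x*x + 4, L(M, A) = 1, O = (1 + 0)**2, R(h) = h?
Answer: 4761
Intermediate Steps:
O = 1 (O = 1**2 = 1)
S(x) = 4 + x**2 (S(x) = x**2 + 4 = 4 + x**2)
(L(O, m) + S(R(3 + 5)))**2 = (1 + (4 + (3 + 5)**2))**2 = (1 + (4 + 8**2))**2 = (1 + (4 + 64))**2 = (1 + 68)**2 = 69**2 = 4761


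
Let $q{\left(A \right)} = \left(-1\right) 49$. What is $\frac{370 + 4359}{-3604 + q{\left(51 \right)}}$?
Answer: $- \frac{4729}{3653} \approx -1.2946$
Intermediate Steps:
$q{\left(A \right)} = -49$
$\frac{370 + 4359}{-3604 + q{\left(51 \right)}} = \frac{370 + 4359}{-3604 - 49} = \frac{4729}{-3653} = 4729 \left(- \frac{1}{3653}\right) = - \frac{4729}{3653}$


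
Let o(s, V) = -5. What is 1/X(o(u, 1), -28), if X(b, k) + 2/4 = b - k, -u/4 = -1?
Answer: 2/45 ≈ 0.044444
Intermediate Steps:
u = 4 (u = -4*(-1) = 4)
X(b, k) = -1/2 + b - k (X(b, k) = -1/2 + (b - k) = -1/2 + b - k)
1/X(o(u, 1), -28) = 1/(-1/2 - 5 - 1*(-28)) = 1/(-1/2 - 5 + 28) = 1/(45/2) = 2/45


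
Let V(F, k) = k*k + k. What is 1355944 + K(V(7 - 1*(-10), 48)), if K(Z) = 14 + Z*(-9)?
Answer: 1334790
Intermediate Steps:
V(F, k) = k + k² (V(F, k) = k² + k = k + k²)
K(Z) = 14 - 9*Z
1355944 + K(V(7 - 1*(-10), 48)) = 1355944 + (14 - 432*(1 + 48)) = 1355944 + (14 - 432*49) = 1355944 + (14 - 9*2352) = 1355944 + (14 - 21168) = 1355944 - 21154 = 1334790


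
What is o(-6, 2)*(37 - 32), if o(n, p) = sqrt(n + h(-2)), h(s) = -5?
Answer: 5*I*sqrt(11) ≈ 16.583*I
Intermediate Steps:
o(n, p) = sqrt(-5 + n) (o(n, p) = sqrt(n - 5) = sqrt(-5 + n))
o(-6, 2)*(37 - 32) = sqrt(-5 - 6)*(37 - 32) = sqrt(-11)*5 = (I*sqrt(11))*5 = 5*I*sqrt(11)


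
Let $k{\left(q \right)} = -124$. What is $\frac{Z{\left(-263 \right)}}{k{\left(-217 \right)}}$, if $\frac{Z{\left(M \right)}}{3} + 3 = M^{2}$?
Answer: $- \frac{103749}{62} \approx -1673.4$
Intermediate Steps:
$Z{\left(M \right)} = -9 + 3 M^{2}$
$\frac{Z{\left(-263 \right)}}{k{\left(-217 \right)}} = \frac{-9 + 3 \left(-263\right)^{2}}{-124} = \left(-9 + 3 \cdot 69169\right) \left(- \frac{1}{124}\right) = \left(-9 + 207507\right) \left(- \frac{1}{124}\right) = 207498 \left(- \frac{1}{124}\right) = - \frac{103749}{62}$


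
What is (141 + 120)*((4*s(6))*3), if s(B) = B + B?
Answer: 37584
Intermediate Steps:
s(B) = 2*B
(141 + 120)*((4*s(6))*3) = (141 + 120)*((4*(2*6))*3) = 261*((4*12)*3) = 261*(48*3) = 261*144 = 37584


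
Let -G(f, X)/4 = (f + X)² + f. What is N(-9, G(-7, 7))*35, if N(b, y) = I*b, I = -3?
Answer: 945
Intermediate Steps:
G(f, X) = -4*f - 4*(X + f)² (G(f, X) = -4*((f + X)² + f) = -4*((X + f)² + f) = -4*(f + (X + f)²) = -4*f - 4*(X + f)²)
N(b, y) = -3*b
N(-9, G(-7, 7))*35 = -3*(-9)*35 = 27*35 = 945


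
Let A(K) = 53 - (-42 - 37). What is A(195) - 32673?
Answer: -32541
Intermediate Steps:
A(K) = 132 (A(K) = 53 - 1*(-79) = 53 + 79 = 132)
A(195) - 32673 = 132 - 32673 = -32541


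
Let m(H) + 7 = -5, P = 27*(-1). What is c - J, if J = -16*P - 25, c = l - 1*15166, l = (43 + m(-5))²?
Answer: -14612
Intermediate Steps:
P = -27
m(H) = -12 (m(H) = -7 - 5 = -12)
l = 961 (l = (43 - 12)² = 31² = 961)
c = -14205 (c = 961 - 1*15166 = 961 - 15166 = -14205)
J = 407 (J = -16*(-27) - 25 = 432 - 25 = 407)
c - J = -14205 - 1*407 = -14205 - 407 = -14612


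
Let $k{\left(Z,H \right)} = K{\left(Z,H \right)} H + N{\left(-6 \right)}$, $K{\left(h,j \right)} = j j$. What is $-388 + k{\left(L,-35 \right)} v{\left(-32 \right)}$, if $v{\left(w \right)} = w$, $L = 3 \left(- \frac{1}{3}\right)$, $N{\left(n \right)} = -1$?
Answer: $1371644$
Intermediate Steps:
$K{\left(h,j \right)} = j^{2}$
$L = -1$ ($L = 3 \left(\left(-1\right) \frac{1}{3}\right) = 3 \left(- \frac{1}{3}\right) = -1$)
$k{\left(Z,H \right)} = -1 + H^{3}$ ($k{\left(Z,H \right)} = H^{2} H - 1 = H^{3} - 1 = -1 + H^{3}$)
$-388 + k{\left(L,-35 \right)} v{\left(-32 \right)} = -388 + \left(-1 + \left(-35\right)^{3}\right) \left(-32\right) = -388 + \left(-1 - 42875\right) \left(-32\right) = -388 - -1372032 = -388 + 1372032 = 1371644$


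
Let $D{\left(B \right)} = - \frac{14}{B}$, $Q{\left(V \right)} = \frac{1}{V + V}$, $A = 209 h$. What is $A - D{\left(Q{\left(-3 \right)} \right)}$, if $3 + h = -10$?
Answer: $-2801$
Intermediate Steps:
$h = -13$ ($h = -3 - 10 = -13$)
$A = -2717$ ($A = 209 \left(-13\right) = -2717$)
$Q{\left(V \right)} = \frac{1}{2 V}$
$A - D{\left(Q{\left(-3 \right)} \right)} = -2717 - - \frac{14}{\frac{1}{2} \frac{1}{-3}} = -2717 - - \frac{14}{\frac{1}{2} \left(- \frac{1}{3}\right)} = -2717 - - \frac{14}{- \frac{1}{6}} = -2717 - \left(-14\right) \left(-6\right) = -2717 - 84 = -2801$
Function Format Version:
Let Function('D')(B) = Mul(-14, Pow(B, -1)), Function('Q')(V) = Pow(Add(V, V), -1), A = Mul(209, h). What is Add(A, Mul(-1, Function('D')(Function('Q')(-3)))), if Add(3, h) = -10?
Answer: -2801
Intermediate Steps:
h = -13 (h = Add(-3, -10) = -13)
A = -2717 (A = Mul(209, -13) = -2717)
Function('Q')(V) = Mul(Rational(1, 2), Pow(V, -1)) (Function('Q')(V) = Pow(Mul(2, V), -1) = Mul(Rational(1, 2), Pow(V, -1)))
Add(A, Mul(-1, Function('D')(Function('Q')(-3)))) = Add(-2717, Mul(-1, Mul(-14, Pow(Mul(Rational(1, 2), Pow(-3, -1)), -1)))) = Add(-2717, Mul(-1, Mul(-14, Pow(Mul(Rational(1, 2), Rational(-1, 3)), -1)))) = Add(-2717, Mul(-1, Mul(-14, Pow(Rational(-1, 6), -1)))) = Add(-2717, Mul(-1, Mul(-14, -6))) = Add(-2717, Mul(-1, 84)) = Add(-2717, -84) = -2801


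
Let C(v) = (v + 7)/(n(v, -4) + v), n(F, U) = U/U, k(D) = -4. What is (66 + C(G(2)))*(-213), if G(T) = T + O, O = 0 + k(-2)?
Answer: -12993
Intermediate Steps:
n(F, U) = 1
O = -4 (O = 0 - 4 = -4)
G(T) = -4 + T (G(T) = T - 4 = -4 + T)
C(v) = (7 + v)/(1 + v) (C(v) = (v + 7)/(1 + v) = (7 + v)/(1 + v))
(66 + C(G(2)))*(-213) = (66 + (7 + (-4 + 2))/(1 + (-4 + 2)))*(-213) = (66 + (7 - 2)/(1 - 2))*(-213) = (66 + 5/(-1))*(-213) = (66 - 1*5)*(-213) = (66 - 5)*(-213) = 61*(-213) = -12993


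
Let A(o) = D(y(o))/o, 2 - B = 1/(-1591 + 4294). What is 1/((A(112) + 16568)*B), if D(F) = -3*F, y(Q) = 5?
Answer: 17808/589971965 ≈ 3.0184e-5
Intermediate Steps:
B = 5405/2703 (B = 2 - 1/(-1591 + 4294) = 2 - 1/2703 = 5405/2703 ≈ 1.9996)
A(o) = -15/o (A(o) = (-3*5)/o = -15/o)
1/((A(112) + 16568)*B) = 1/((-15/112 + 16568)*(5405/2703)) = (2703/5405)/(-15*1/112 + 16568) = (2703/5405)/(-15/112 + 16568) = (2703/5405)/(1855601/112) = (112/1855601)*(2703/5405) = 17808/589971965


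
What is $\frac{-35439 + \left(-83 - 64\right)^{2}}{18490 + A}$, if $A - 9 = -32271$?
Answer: $\frac{6915}{6886} \approx 1.0042$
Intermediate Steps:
$A = -32262$ ($A = 9 - 32271 = -32262$)
$\frac{-35439 + \left(-83 - 64\right)^{2}}{18490 + A} = \frac{-35439 + \left(-83 - 64\right)^{2}}{18490 - 32262} = \frac{-35439 + \left(-147\right)^{2}}{-13772} = \left(-35439 + 21609\right) \left(- \frac{1}{13772}\right) = \left(-13830\right) \left(- \frac{1}{13772}\right) = \frac{6915}{6886}$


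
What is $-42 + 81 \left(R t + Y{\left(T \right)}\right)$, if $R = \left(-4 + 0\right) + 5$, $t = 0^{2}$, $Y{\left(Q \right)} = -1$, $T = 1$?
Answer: $-123$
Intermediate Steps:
$t = 0$
$R = 1$ ($R = -4 + 5 = 1$)
$-42 + 81 \left(R t + Y{\left(T \right)}\right) = -42 + 81 \left(1 \cdot 0 - 1\right) = -42 + 81 \left(0 - 1\right) = -42 + 81 \left(-1\right) = -42 - 81 = -123$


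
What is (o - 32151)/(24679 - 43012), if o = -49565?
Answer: 81716/18333 ≈ 4.4573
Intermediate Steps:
(o - 32151)/(24679 - 43012) = (-49565 - 32151)/(24679 - 43012) = -81716/(-18333) = -81716*(-1/18333) = 81716/18333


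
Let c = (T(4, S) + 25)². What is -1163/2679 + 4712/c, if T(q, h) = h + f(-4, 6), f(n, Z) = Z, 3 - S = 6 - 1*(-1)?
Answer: 3925207/650997 ≈ 6.0295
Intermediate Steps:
S = -4 (S = 3 - (6 - 1*(-1)) = 3 - (6 + 1) = 3 - 1*7 = 3 - 7 = -4)
T(q, h) = 6 + h (T(q, h) = h + 6 = 6 + h)
c = 729 (c = ((6 - 4) + 25)² = (2 + 25)² = 27² = 729)
-1163/2679 + 4712/c = -1163/2679 + 4712/729 = 3925207/650997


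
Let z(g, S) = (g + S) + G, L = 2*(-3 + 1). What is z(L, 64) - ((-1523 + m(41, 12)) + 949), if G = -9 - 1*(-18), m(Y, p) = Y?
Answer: 602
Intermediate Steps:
L = -4 (L = 2*(-2) = -4)
G = 9 (G = -9 + 18 = 9)
z(g, S) = 9 + S + g (z(g, S) = (g + S) + 9 = (S + g) + 9 = 9 + S + g)
z(L, 64) - ((-1523 + m(41, 12)) + 949) = (9 + 64 - 4) - ((-1523 + 41) + 949) = 69 - (-1482 + 949) = 69 - 1*(-533) = 69 + 533 = 602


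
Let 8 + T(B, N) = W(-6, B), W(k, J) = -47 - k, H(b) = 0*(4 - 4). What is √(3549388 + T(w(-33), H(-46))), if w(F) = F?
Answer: 9*√43819 ≈ 1884.0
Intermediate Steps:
H(b) = 0 (H(b) = 0*0 = 0)
T(B, N) = -49 (T(B, N) = -8 + (-47 - 1*(-6)) = -8 + (-47 + 6) = -8 - 41 = -49)
√(3549388 + T(w(-33), H(-46))) = √(3549388 - 49) = √3549339 = 9*√43819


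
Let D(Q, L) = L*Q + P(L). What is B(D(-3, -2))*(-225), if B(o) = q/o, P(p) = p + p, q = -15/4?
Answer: 3375/8 ≈ 421.88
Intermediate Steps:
q = -15/4 (q = -15*1/4 = -15/4 ≈ -3.7500)
P(p) = 2*p
D(Q, L) = 2*L + L*Q (D(Q, L) = L*Q + 2*L = 2*L + L*Q)
B(o) = -15/(4*o)
B(D(-3, -2))*(-225) = -15*(-1/(2*(2 - 3)))/4*(-225) = -15/(4*((-2*(-1))))*(-225) = -15/4/2*(-225) = -15/4*1/2*(-225) = -15/8*(-225) = 3375/8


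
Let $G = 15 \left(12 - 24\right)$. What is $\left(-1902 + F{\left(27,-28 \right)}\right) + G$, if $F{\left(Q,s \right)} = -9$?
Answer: $-2091$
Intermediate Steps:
$G = -180$ ($G = 15 \left(-12\right) = -180$)
$\left(-1902 + F{\left(27,-28 \right)}\right) + G = \left(-1902 - 9\right) - 180 = -1911 - 180 = -2091$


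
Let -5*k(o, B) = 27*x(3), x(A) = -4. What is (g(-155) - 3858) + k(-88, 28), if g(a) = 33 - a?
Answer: -18242/5 ≈ -3648.4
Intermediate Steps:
k(o, B) = 108/5 (k(o, B) = -27*(-4)/5 = -1/5*(-108) = 108/5)
(g(-155) - 3858) + k(-88, 28) = ((33 - 1*(-155)) - 3858) + 108/5 = ((33 + 155) - 3858) + 108/5 = (188 - 3858) + 108/5 = -3670 + 108/5 = -18242/5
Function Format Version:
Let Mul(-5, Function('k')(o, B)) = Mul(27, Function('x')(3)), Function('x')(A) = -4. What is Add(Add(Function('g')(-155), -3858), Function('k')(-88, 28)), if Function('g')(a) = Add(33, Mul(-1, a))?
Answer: Rational(-18242, 5) ≈ -3648.4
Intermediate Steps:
Function('k')(o, B) = Rational(108, 5) (Function('k')(o, B) = Mul(Rational(-1, 5), Mul(27, -4)) = Mul(Rational(-1, 5), -108) = Rational(108, 5))
Add(Add(Function('g')(-155), -3858), Function('k')(-88, 28)) = Add(Add(Add(33, Mul(-1, -155)), -3858), Rational(108, 5)) = Add(Add(Add(33, 155), -3858), Rational(108, 5)) = Add(Add(188, -3858), Rational(108, 5)) = Add(-3670, Rational(108, 5)) = Rational(-18242, 5)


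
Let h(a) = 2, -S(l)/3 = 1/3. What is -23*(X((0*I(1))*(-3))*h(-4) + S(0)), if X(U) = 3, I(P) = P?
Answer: -115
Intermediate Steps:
S(l) = -1 (S(l) = -3/3 = -3*⅓ = -1)
-23*(X((0*I(1))*(-3))*h(-4) + S(0)) = -23*(3*2 - 1) = -23*(6 - 1) = -23*5 = -115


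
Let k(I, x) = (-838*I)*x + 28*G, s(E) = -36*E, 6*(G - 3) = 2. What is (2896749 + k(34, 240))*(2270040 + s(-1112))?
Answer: -9104542779112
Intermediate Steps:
G = 10/3 (G = 3 + (⅙)*2 = 3 + ⅓ = 10/3 ≈ 3.3333)
k(I, x) = 280/3 - 838*I*x (k(I, x) = (-838*I)*x + 28*(10/3) = -838*I*x + 280/3 = 280/3 - 838*I*x)
(2896749 + k(34, 240))*(2270040 + s(-1112)) = (2896749 + (280/3 - 838*34*240))*(2270040 - 36*(-1112)) = (2896749 + (280/3 - 6838080))*(2270040 + 40032) = (2896749 - 20513960/3)*2310072 = -11823713/3*2310072 = -9104542779112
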